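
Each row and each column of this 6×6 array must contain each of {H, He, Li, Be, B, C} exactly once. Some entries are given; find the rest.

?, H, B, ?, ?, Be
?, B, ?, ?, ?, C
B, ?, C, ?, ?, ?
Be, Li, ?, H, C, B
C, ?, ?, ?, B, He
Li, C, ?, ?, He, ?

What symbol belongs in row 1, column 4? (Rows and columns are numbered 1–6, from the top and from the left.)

C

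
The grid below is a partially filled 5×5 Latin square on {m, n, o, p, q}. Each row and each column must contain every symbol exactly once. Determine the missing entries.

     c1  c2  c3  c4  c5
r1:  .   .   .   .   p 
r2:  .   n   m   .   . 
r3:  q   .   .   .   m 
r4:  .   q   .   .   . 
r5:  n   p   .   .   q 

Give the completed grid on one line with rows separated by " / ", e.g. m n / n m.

(r2,c5): row 2 has {m,n}; column 5 has {m,p,q}, so it must be o.
(r3,c2): row 3 has {m,q}; column 2 has {n,p,q}, so it must be o.
(r4,c5): row 4 has {q}; column 5 has {m,o,p,q}, so it must be n.
(r5,c3): row 5 has {n,p,q}; column 3 has {m}, so it must be o.
(r5,c4): row 5 has {n,o,p,q}; column 4 is empty so far, so it must be m.
(r1,c2): row 1 has {p}; column 2 has {n,o,p,q}, so it must be m.
(r2,c1): row 2 has {m,n,o}; column 1 has {n,q}, so it must be p.
(r2,c4): row 2 has {m,n,o,p}; column 4 has {m}, so it must be q.
(r4,c3): row 4 has {n,q}; column 3 has {m,o}, so it must be p.
(r4,c4): row 4 has {n,p,q}; column 4 has {m,q}, so it must be o.
(r1,c1): row 1 has {m,p}; column 1 has {n,p,q}, so it must be o.
(r1,c4): row 1 has {m,o,p}; column 4 has {m,o,q}, so it must be n.
(r3,c3): row 3 has {m,o,q}; column 3 has {m,o,p}, so it must be n.
(r3,c4): row 3 has {m,n,o,q}; column 4 has {m,n,o,q}, so it must be p.
(r4,c1): row 4 has {n,o,p,q}; column 1 has {n,o,p,q}, so it must be m.
(r1,c3): row 1 has {m,n,o,p}; column 3 has {m,n,o,p}, so it must be q.

o m q n p / p n m q o / q o n p m / m q p o n / n p o m q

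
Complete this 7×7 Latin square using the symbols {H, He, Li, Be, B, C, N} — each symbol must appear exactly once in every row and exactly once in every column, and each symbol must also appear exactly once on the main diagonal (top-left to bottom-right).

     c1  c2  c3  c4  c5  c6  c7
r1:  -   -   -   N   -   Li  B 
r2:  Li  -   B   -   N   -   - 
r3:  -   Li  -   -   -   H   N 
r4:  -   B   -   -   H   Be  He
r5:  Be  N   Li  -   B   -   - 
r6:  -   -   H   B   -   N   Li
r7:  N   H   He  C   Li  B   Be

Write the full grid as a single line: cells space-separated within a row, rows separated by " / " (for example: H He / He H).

H C Be N He Li B / Li He B Be N C H / B Li C He Be H N / C B N Li H Be He / Be N Li H B He C / He Be H B C N Li / N H He C Li B Be

At row 3, column 3: row 3 has {H,Li,N}; column 3 has {H,He,Li,B}; the diagonal has {Be,B,N}; that leaves C.
At row 4, column 1: row 4 has {H,He,Be,B}; column 1 has {Li,Be,N}; that leaves C.
At row 4, column 3: row 4 has {H,He,Be,B,C}; column 3 has {H,He,Li,B,C}; that leaves N.
At row 4, column 4: row 4 has {H,He,Be,B,C,N}; column 4 has {B,C,N}; the diagonal has {Be,B,C,N}; that leaves Li.
At row 6, column 1: row 6 has {H,Li,B,N}; column 1 has {Li,Be,C,N}; that leaves He.
At row 1, column 1: row 1 has {Li,B,N}; column 1 has {He,Li,Be,C,N}; the diagonal has {Li,Be,B,C,N}; that leaves H.
At row 1, column 3: row 1 has {H,Li,B,N}; column 3 has {H,He,Li,B,C,N}; that leaves Be.
At row 2, column 2: row 2 has {Li,B,N}; column 2 has {H,Li,B,N}; the diagonal has {H,Li,Be,B,C,N}; that leaves He.
At row 2, column 6: row 2 has {He,Li,B,N}; column 6 has {H,Li,Be,B,N}; that leaves C.
At row 2, column 7: row 2 has {He,Li,B,C,N}; column 7 has {He,Li,Be,B,N}; that leaves H.
At row 3, column 1: row 3 has {H,Li,C,N}; column 1 has {H,He,Li,Be,C,N}; that leaves B.
At row 5, column 6: row 5 has {Li,Be,B,N}; column 6 has {H,Li,Be,B,C,N}; that leaves He.
At row 5, column 7: row 5 has {He,Li,Be,B,N}; column 7 has {H,He,Li,Be,B,N}; that leaves C.
At row 1, column 2: row 1 has {H,Li,Be,B,N}; column 2 has {H,He,Li,B,N}; that leaves C.
At row 1, column 5: row 1 has {H,Li,Be,B,C,N}; column 5 has {H,Li,B,N}; that leaves He.
At row 2, column 4: row 2 has {H,He,Li,B,C,N}; column 4 has {Li,B,C,N}; that leaves Be.
At row 3, column 4: row 3 has {H,Li,B,C,N}; column 4 has {Li,Be,B,C,N}; that leaves He.
At row 3, column 5: row 3 has {H,He,Li,B,C,N}; column 5 has {H,He,Li,B,N}; that leaves Be.
At row 5, column 4: row 5 has {He,Li,Be,B,C,N}; column 4 has {He,Li,Be,B,C,N}; that leaves H.
At row 6, column 2: row 6 has {H,He,Li,B,N}; column 2 has {H,He,Li,B,C,N}; that leaves Be.
At row 6, column 5: row 6 has {H,He,Li,Be,B,N}; column 5 has {H,He,Li,Be,B,N}; that leaves C.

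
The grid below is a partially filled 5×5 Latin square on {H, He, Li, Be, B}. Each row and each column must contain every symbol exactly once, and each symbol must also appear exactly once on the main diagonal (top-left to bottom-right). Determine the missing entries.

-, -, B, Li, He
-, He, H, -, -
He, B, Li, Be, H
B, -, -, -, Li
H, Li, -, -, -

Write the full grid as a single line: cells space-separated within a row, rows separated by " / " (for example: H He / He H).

Be H B Li He / Li He H B Be / He B Li Be H / B Be He H Li / H Li Be He B

(r1,c1) = Be
(r1,c2) = H
(r2,c1) = Li
(r2,c4) = B
(r2,c5) = Be
(r4,c2) = Be
(r4,c3) = He
(r4,c4) = H
(r5,c3) = Be
(r5,c4) = He
(r5,c5) = B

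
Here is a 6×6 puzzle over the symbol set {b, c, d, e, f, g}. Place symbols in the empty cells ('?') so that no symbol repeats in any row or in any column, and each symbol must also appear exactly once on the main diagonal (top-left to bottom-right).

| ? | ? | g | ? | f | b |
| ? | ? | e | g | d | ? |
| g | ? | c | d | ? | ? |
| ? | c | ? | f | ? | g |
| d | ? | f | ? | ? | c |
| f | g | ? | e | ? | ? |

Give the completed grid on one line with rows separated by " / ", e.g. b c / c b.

e d g c f b / c b e g d f / g f c d b e / b c d f e g / d e f b g c / f g b e c d

(r1,c1): row 1 has {b,f,g}; column 1 has {d,f,g}; the diagonal has {c,f}, so it must be e.
(r1,c2): row 1 has {b,e,f,g}; column 2 has {c,g}, so it must be d.
(r1,c4): row 1 has {b,d,e,f,g}; column 4 has {d,e,f,g}, so it must be c.
(r2,c2): row 2 has {d,e,g}; column 2 has {c,d,g}; the diagonal has {c,e,f}, so it must be b.
(r2,c6): row 2 has {b,d,e,g}; column 6 has {b,c,g}, so it must be f.
(r3,c6): row 3 has {c,d,g}; column 6 has {b,c,f,g}, so it must be e.
(r4,c1): row 4 has {c,f,g}; column 1 has {d,e,f,g}, so it must be b.
(r4,c3): row 4 has {b,c,f,g}; column 3 has {c,e,f,g}, so it must be d.
(r4,c5): row 4 has {b,c,d,f,g}; column 5 has {d,f}, so it must be e.
(r5,c2): row 5 has {c,d,f}; column 2 has {b,c,d,g}, so it must be e.
(r5,c4): row 5 has {c,d,e,f}; column 4 has {c,d,e,f,g}, so it must be b.
(r5,c5): row 5 has {b,c,d,e,f}; column 5 has {d,e,f}; the diagonal has {b,c,e,f}, so it must be g.
(r6,c3): row 6 has {e,f,g}; column 3 has {c,d,e,f,g}, so it must be b.
(r6,c5): row 6 has {b,e,f,g}; column 5 has {d,e,f,g}, so it must be c.
(r6,c6): row 6 has {b,c,e,f,g}; column 6 has {b,c,e,f,g}; the diagonal has {b,c,e,f,g}, so it must be d.
(r2,c1): row 2 has {b,d,e,f,g}; column 1 has {b,d,e,f,g}, so it must be c.
(r3,c2): row 3 has {c,d,e,g}; column 2 has {b,c,d,e,g}, so it must be f.
(r3,c5): row 3 has {c,d,e,f,g}; column 5 has {c,d,e,f,g}, so it must be b.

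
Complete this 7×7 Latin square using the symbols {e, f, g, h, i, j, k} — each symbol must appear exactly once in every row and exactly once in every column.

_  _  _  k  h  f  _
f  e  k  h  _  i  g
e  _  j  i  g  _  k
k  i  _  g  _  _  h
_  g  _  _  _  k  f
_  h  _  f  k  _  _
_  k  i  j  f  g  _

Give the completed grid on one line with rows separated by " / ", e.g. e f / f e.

(r1,c2) = j
(r2,c5) = j
(r3,c2) = f
(r3,c6) = h
(r4,c5) = e
(r4,c6) = j
(r5,c4) = e
(r5,c5) = i
(r6,c6) = e
(r7,c1) = h
(r7,c7) = e
(r1,c7) = i
(r4,c3) = f
(r5,c1) = j
(r5,c3) = h
(r6,c3) = g
(r6,c7) = j
(r1,c1) = g
(r1,c3) = e
(r6,c1) = i

g j e k h f i / f e k h j i g / e f j i g h k / k i f g e j h / j g h e i k f / i h g f k e j / h k i j f g e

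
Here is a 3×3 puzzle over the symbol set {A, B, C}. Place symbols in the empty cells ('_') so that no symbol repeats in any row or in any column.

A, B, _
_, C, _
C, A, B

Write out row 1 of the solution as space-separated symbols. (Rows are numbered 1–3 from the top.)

A B C

(r1,c3) = C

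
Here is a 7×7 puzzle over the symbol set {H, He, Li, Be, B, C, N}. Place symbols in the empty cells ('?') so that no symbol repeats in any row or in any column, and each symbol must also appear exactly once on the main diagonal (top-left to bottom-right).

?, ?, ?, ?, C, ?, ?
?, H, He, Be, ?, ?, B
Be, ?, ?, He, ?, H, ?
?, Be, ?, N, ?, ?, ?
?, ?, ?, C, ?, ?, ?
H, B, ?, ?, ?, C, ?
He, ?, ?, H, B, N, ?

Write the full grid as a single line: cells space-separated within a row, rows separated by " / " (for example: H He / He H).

Li He H B C Be N / C H He Be N Li B / Be N B He Li H C / B Be C N H He Li / N Li Be C He B H / H B N Li Be C He / He C Li H B N Be

(r2,c6): row 2 has {H,He,Be,B}; column 6 has {H,C,N}, so it must be Li.
(r6,c4): row 6 has {H,B,C}; column 4 has {H,He,Be,C,N}, so it must be Li.
(r1,c4): row 1 has {C}; column 4 has {H,He,Li,Be,C,N}, so it must be B.
(r2,c5): row 2 has {H,He,Li,Be,B}; column 5 has {B,C}, so it must be N.
(r3,c5): row 3 has {H,He,Be}; column 5 has {B,C,N}, so it must be Li.
(r1,c1): row 1 has {B,C}; column 1 has {H,He,Be}; the diagonal has {H,C,N}, so it must be Li.
(r2,c1): row 2 has {H,He,Li,Be,B,N}; column 1 has {H,He,Li,Be}, so it must be C.
(r3,c3): row 3 has {H,He,Li,Be}; column 3 has {He}; the diagonal has {H,Li,C,N}, so it must be B.
(r4,c1): row 4 has {Be,N}; column 1 has {H,He,Li,Be,C}, so it must be B.
(r4,c6): row 4 has {Be,B,N}; column 6 has {H,Li,C,N}, so it must be He.
(r5,c1): row 5 has {C}; column 1 has {H,He,Li,Be,B,C}, so it must be N.
(r7,c7): row 7 has {H,He,B,N}; column 7 has {B}; the diagonal has {H,Li,B,C,N}, so it must be Be.
(r1,c6): row 1 has {Li,B,C}; column 6 has {H,He,Li,C,N}, so it must be Be.
(r4,c5): row 4 has {He,Be,B,N}; column 5 has {Li,B,C,N}, so it must be H.
(r5,c5): row 5 has {C,N}; column 5 has {H,Li,B,C,N}; the diagonal has {H,Li,Be,B,C,N}, so it must be He.
(r5,c6): row 5 has {He,C,N}; column 6 has {H,He,Li,Be,C,N}, so it must be B.
(r6,c5): row 6 has {H,Li,B,C}; column 5 has {H,He,Li,B,C,N}, so it must be Be.
(r5,c2): row 5 has {He,B,C,N}; column 2 has {H,Be,B}, so it must be Li.
(r5,c7): row 5 has {He,Li,B,C,N}; column 7 has {Be,B}, so it must be H.
(r6,c3): row 6 has {H,Li,Be,B,C}; column 3 has {He,B}, so it must be N.
(r6,c7): row 6 has {H,Li,Be,B,C,N}; column 7 has {H,Be,B}, so it must be He.
(r7,c2): row 7 has {H,He,Be,B,N}; column 2 has {H,Li,Be,B}, so it must be C.
(r7,c3): row 7 has {H,He,Be,B,C,N}; column 3 has {He,B,N}, so it must be Li.
(r1,c3): row 1 has {Li,Be,B,C}; column 3 has {He,Li,B,N}, so it must be H.
(r1,c7): row 1 has {H,Li,Be,B,C}; column 7 has {H,He,Be,B}, so it must be N.
(r3,c2): row 3 has {H,He,Li,Be,B}; column 2 has {H,Li,Be,B,C}, so it must be N.
(r3,c7): row 3 has {H,He,Li,Be,B,N}; column 7 has {H,He,Be,B,N}, so it must be C.
(r4,c3): row 4 has {H,He,Be,B,N}; column 3 has {H,He,Li,B,N}, so it must be C.
(r4,c7): row 4 has {H,He,Be,B,C,N}; column 7 has {H,He,Be,B,C,N}, so it must be Li.
(r5,c3): row 5 has {H,He,Li,B,C,N}; column 3 has {H,He,Li,B,C,N}, so it must be Be.
(r1,c2): row 1 has {H,Li,Be,B,C,N}; column 2 has {H,Li,Be,B,C,N}, so it must be He.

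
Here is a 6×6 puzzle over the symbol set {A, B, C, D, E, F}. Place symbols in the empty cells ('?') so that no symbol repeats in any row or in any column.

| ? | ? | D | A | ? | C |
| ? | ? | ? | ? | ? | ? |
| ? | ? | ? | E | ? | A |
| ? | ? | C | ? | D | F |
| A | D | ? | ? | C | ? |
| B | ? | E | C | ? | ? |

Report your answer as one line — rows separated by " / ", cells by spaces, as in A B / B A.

F B D A E C / C E A D F B / D C F E B A / E A C B D F / A D B F C E / B F E C A D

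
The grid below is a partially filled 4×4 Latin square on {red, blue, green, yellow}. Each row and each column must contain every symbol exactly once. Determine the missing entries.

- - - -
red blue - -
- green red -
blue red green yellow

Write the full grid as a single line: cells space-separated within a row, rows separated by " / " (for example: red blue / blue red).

green yellow blue red / red blue yellow green / yellow green red blue / blue red green yellow

row 1 is empty so far; column 2 has {red,blue,green} — only yellow is left for (r1,c2).
row 1 has {yellow}; column 3 has {red,green} — only blue is left for (r1,c3).
row 2 has {red,blue}; column 3 has {red,blue,green} — only yellow is left for (r2,c3).
row 2 has {red,blue,yellow}; column 4 has {yellow} — only green is left for (r2,c4).
row 3 has {red,green}; column 1 has {red,blue} — only yellow is left for (r3,c1).
row 3 has {red,green,yellow}; column 4 has {green,yellow} — only blue is left for (r3,c4).
row 1 has {blue,yellow}; column 1 has {red,blue,yellow} — only green is left for (r1,c1).
row 1 has {blue,green,yellow}; column 4 has {blue,green,yellow} — only red is left for (r1,c4).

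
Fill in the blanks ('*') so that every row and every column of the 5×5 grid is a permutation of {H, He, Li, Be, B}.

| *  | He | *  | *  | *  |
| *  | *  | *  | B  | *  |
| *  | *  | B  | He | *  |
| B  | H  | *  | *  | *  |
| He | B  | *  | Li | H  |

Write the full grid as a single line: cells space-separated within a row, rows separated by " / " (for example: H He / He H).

Be He Li H B / Li Be H B He / H Li B He Be / B H He Be Li / He B Be Li H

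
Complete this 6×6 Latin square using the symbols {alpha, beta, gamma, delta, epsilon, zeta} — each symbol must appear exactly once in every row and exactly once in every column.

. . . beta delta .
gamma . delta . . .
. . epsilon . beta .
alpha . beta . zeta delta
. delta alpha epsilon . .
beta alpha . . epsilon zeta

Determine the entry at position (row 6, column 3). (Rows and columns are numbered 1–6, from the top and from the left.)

row 2 has {gamma,delta}; column 5 has {beta,delta,epsilon,zeta} — only alpha is left for (r2,c5).
row 4 has {alpha,beta,delta,zeta}; column 4 has {beta,epsilon} — only gamma is left for (r4,c4).
row 5 has {alpha,delta,epsilon}; column 1 has {alpha,beta,gamma} — only zeta is left for (r5,c1).
row 5 has {alpha,delta,epsilon,zeta}; column 5 has {alpha,beta,delta,epsilon,zeta} — only gamma is left for (r5,c5).
row 5 has {alpha,gamma,delta,epsilon,zeta}; column 6 has {delta,zeta} — only beta is left for (r5,c6).
row 6 has {alpha,beta,epsilon,zeta}; column 3 has {alpha,beta,delta,epsilon} — only gamma is left for (r6,c3).

gamma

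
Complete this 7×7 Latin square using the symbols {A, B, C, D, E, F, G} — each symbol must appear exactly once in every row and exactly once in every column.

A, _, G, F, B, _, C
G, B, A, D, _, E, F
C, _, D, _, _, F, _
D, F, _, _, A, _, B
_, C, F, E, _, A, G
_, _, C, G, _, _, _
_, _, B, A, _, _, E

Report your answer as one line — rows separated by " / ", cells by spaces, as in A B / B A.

A E G F B D C / G B A D C E F / C G D B E F A / D F E C A G B / B C F E D A G / E A C G F B D / F D B A G C E

(r1,c6) = D
(r2,c5) = C
(r3,c4) = B
(r3,c7) = A
(r4,c3) = E
(r4,c4) = C
(r4,c6) = G
(r5,c1) = B
(r5,c5) = D
(r6,c6) = B
(r6,c7) = D
(r7,c1) = F
(r7,c5) = G
(r7,c6) = C
(r1,c2) = E
(r3,c2) = G
(r3,c5) = E
(r6,c1) = E
(r6,c2) = A
(r6,c5) = F
(r7,c2) = D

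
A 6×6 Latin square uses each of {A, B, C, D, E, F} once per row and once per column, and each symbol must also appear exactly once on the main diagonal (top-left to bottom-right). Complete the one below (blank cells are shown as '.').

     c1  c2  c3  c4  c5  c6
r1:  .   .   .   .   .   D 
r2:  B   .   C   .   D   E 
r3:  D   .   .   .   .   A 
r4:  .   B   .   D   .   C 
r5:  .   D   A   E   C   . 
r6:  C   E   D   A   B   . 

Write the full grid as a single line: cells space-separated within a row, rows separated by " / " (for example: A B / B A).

E C F B A D / B A C F D E / D F B C E A / A B E D F C / F D A E C B / C E D A B F

row 2 has {B,C,D,E}; column 4 has {A,D,E} — only F is left for (r2,c4).
row 5 has {A,C,D,E}; column 1 has {B,C,D} — only F is left for (r5,c1).
row 5 has {A,C,D,E,F}; column 6 has {A,C,D,E} — only B is left for (r5,c6).
row 6 has {A,B,C,D,E}; column 6 has {A,B,C,D,E}; the diagonal has {C,D} — only F is left for (r6,c6).
row 2 has {B,C,D,E,F}; column 2 has {B,D,E}; the diagonal has {C,D,F} — only A is left for (r2,c2).
row 1 has {D}; column 1 has {B,C,D,F}; the diagonal has {A,C,D,F} — only E is left for (r1,c1).
row 3 has {A,D}; column 3 has {A,C,D}; the diagonal has {A,C,D,E,F} — only B is left for (r3,c3).
row 3 has {A,B,D}; column 4 has {A,D,E,F} — only C is left for (r3,c4).
row 4 has {B,C,D}; column 1 has {B,C,D,E,F} — only A is left for (r4,c1).
row 1 has {D,E}; column 3 has {A,B,C,D} — only F is left for (r1,c3).
row 1 has {D,E,F}; column 4 has {A,C,D,E,F} — only B is left for (r1,c4).
row 1 has {B,D,E,F}; column 5 has {B,C,D} — only A is left for (r1,c5).
row 3 has {A,B,C,D}; column 2 has {A,B,D,E} — only F is left for (r3,c2).
row 3 has {A,B,C,D,F}; column 5 has {A,B,C,D} — only E is left for (r3,c5).
row 4 has {A,B,C,D}; column 3 has {A,B,C,D,F} — only E is left for (r4,c3).
row 4 has {A,B,C,D,E}; column 5 has {A,B,C,D,E} — only F is left for (r4,c5).
row 1 has {A,B,D,E,F}; column 2 has {A,B,D,E,F} — only C is left for (r1,c2).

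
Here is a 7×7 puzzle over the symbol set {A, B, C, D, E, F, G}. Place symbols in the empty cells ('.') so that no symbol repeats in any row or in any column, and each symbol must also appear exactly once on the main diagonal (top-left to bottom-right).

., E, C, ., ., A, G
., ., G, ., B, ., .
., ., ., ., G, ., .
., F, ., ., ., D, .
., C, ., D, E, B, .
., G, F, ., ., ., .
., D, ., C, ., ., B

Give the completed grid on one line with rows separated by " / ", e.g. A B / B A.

Cell (r2,c2): row 2 has {B,G}; column 2 has {C,D,E,F,G}; the diagonal has {B,E} → A.
Cell (r3,c2): row 3 has {G}; column 2 has {A,C,D,E,F,G} → B.
Cell (r3,c3): row 3 has {B,G}; column 3 has {C,F,G}; the diagonal has {A,B,E} → D.
Cell (r4,c4): row 4 has {D,F}; column 4 has {C,D}; the diagonal has {A,B,D,E} → G.
Cell (r5,c3): row 5 has {B,C,D,E}; column 3 has {C,D,F,G} → A.
Cell (r5,c7): row 5 has {A,B,C,D,E}; column 7 has {B,G} → F.
Cell (r6,c6): row 6 has {F,G}; column 6 has {A,B,D}; the diagonal has {A,B,D,E,G} → C.
Cell (r7,c3): row 7 has {B,C,D}; column 3 has {A,C,D,F,G} → E.
Cell (r1,c1): row 1 has {A,C,E,G}; column 1 is empty so far; the diagonal has {A,B,C,D,E,G} → F.
Cell (r1,c4): row 1 has {A,C,E,F,G}; column 4 has {C,D,G} → B.
Cell (r1,c5): row 1 has {A,B,C,E,F,G}; column 5 has {B,E,G} → D.
Cell (r4,c3): row 4 has {D,F,G}; column 3 has {A,C,D,E,F,G} → B.
Cell (r5,c1): row 5 has {A,B,C,D,E,F}; column 1 has {F} → G.
Cell (r6,c5): row 6 has {C,F,G}; column 5 has {B,D,E,G} → A.
Cell (r7,c1): row 7 has {B,C,D,E}; column 1 has {F,G} → A.
Cell (r7,c5): row 7 has {A,B,C,D,E}; column 5 has {A,B,D,E,G} → F.
Cell (r7,c6): row 7 has {A,B,C,D,E,F}; column 6 has {A,B,C,D} → G.
Cell (r4,c5): row 4 has {B,D,F,G}; column 5 has {A,B,D,E,F,G} → C.
Cell (r6,c4): row 6 has {A,C,F,G}; column 4 has {B,C,D,G} → E.
Cell (r6,c7): row 6 has {A,C,E,F,G}; column 7 has {B,F,G} → D.
Cell (r2,c4): row 2 has {A,B,G}; column 4 has {B,C,D,E,G} → F.
Cell (r2,c6): row 2 has {A,B,F,G}; column 6 has {A,B,C,D,G} → E.
Cell (r2,c7): row 2 has {A,B,E,F,G}; column 7 has {B,D,F,G} → C.
Cell (r3,c4): row 3 has {B,D,G}; column 4 has {B,C,D,E,F,G} → A.
Cell (r3,c6): row 3 has {A,B,D,G}; column 6 has {A,B,C,D,E,G} → F.
Cell (r3,c7): row 3 has {A,B,D,F,G}; column 7 has {B,C,D,F,G} → E.
Cell (r4,c1): row 4 has {B,C,D,F,G}; column 1 has {A,F,G} → E.
Cell (r4,c7): row 4 has {B,C,D,E,F,G}; column 7 has {B,C,D,E,F,G} → A.
Cell (r6,c1): row 6 has {A,C,D,E,F,G}; column 1 has {A,E,F,G} → B.
Cell (r2,c1): row 2 has {A,B,C,E,F,G}; column 1 has {A,B,E,F,G} → D.
Cell (r3,c1): row 3 has {A,B,D,E,F,G}; column 1 has {A,B,D,E,F,G} → C.

F E C B D A G / D A G F B E C / C B D A G F E / E F B G C D A / G C A D E B F / B G F E A C D / A D E C F G B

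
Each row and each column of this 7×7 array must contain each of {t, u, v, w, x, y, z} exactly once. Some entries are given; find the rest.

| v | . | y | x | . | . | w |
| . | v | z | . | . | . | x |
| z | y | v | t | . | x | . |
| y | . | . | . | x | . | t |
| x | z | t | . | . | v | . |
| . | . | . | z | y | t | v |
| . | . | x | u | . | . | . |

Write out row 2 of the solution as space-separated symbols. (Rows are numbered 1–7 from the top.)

u v z y t w x

(r3,c7) = u
(r5,c7) = y
(r7,c7) = z
(r3,c5) = w
(r5,c4) = w
(r5,c5) = u
(r2,c4) = y
(r2,c5) = t
(r4,c4) = v
(r7,c5) = v
(r1,c5) = z
(r1,c6) = u
(r2,c6) = w
(r4,c6) = z
(r7,c6) = y
(r1,c2) = t
(r2,c1) = u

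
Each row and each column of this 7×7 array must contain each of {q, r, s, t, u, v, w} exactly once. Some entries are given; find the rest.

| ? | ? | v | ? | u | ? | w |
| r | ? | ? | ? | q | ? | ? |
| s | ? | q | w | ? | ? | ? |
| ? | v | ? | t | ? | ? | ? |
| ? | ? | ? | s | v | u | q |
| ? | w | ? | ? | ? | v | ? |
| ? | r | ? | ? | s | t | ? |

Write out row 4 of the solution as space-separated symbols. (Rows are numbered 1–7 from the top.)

row 3 has {q,s,w}; column 6 has {t,u,v} — only r is left for (r3,c6).
row 5 has {q,s,u,v}; column 2 has {r,v,w} — only t is left for (r5,c2).
row 3 has {q,r,s,w}; column 2 has {r,t,v,w} — only u is left for (r3,c2).
row 3 has {q,r,s,u,w}; column 5 has {q,s,u,v} — only t is left for (r3,c5).
row 3 has {q,r,s,t,u,w}; column 7 has {q,w} — only v is left for (r3,c7).
row 5 has {q,s,t,u,v}; column 1 has {r,s} — only w is left for (r5,c1).
row 5 has {q,s,t,u,v,w}; column 3 has {q,v} — only r is left for (r5,c3).
row 6 has {v,w}; column 5 has {q,s,t,u,v} — only r is left for (r6,c5).
row 7 has {r,s,t}; column 7 has {q,v,w} — only u is left for (r7,c7).
row 2 has {q,r}; column 2 has {r,t,u,v,w} — only s is left for (r2,c2).
row 2 has {q,r,s}; column 6 has {r,t,u,v} — only w is left for (r2,c6).
row 2 has {q,r,s,w}; column 7 has {q,u,v,w} — only t is left for (r2,c7).
row 4 has {t,v}; column 5 has {q,r,s,t,u,v} — only w is left for (r4,c5).
row 6 has {r,v,w}; column 7 has {q,t,u,v,w} — only s is left for (r6,c7).
row 7 has {r,s,t,u}; column 3 has {q,r,v} — only w is left for (r7,c3).
row 1 has {u,v,w}; column 2 has {r,s,t,u,v,w} — only q is left for (r1,c2).
row 1 has {q,u,v,w}; column 4 has {s,t,w} — only r is left for (r1,c4).
row 1 has {q,r,u,v,w}; column 6 has {r,t,u,v,w} — only s is left for (r1,c6).
row 2 has {q,r,s,t,w}; column 3 has {q,r,v,w} — only u is left for (r2,c3).
row 2 has {q,r,s,t,u,w}; column 4 has {r,s,t,w} — only v is left for (r2,c4).
row 4 has {t,v,w}; column 3 has {q,r,u,v,w} — only s is left for (r4,c3).
row 4 has {s,t,v,w}; column 6 has {r,s,t,u,v,w} — only q is left for (r4,c6).
row 4 has {q,s,t,v,w}; column 7 has {q,s,t,u,v,w} — only r is left for (r4,c7).
row 6 has {r,s,v,w}; column 3 has {q,r,s,u,v,w} — only t is left for (r6,c3).
row 7 has {r,s,t,u,w}; column 4 has {r,s,t,v,w} — only q is left for (r7,c4).
row 1 has {q,r,s,u,v,w}; column 1 has {r,s,w} — only t is left for (r1,c1).
row 4 has {q,r,s,t,v,w}; column 1 has {r,s,t,w} — only u is left for (r4,c1).

u v s t w q r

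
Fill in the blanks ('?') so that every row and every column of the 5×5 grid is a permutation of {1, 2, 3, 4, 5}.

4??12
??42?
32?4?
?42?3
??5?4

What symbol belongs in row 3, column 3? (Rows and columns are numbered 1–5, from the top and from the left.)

1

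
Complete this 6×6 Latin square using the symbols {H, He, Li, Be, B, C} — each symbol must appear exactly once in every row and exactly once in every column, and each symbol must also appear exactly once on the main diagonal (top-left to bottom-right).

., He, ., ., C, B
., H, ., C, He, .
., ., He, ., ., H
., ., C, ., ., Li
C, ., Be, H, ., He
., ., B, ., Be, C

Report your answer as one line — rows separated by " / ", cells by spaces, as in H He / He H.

Be He H Li C B / B H Li C He Be / Li C He Be B H / He Be C B H Li / C B Be H Li He / H Li B He Be C

(r2,c3): row 2 has {H,He,C}; column 3 has {He,Be,B,C}, so it must be Li.
(r2,c6): row 2 has {H,He,Li,C}; column 6 has {H,He,Li,B,C}, so it must be Be.
(r6,c2): row 6 has {Be,B,C}; column 2 has {H,He}, so it must be Li.
(r6,c4): row 6 has {Li,Be,B,C}; column 4 has {H,C}, so it must be He.
(r1,c3): row 1 has {He,B,C}; column 3 has {He,Li,Be,B,C}, so it must be H.
(r2,c1): row 2 has {H,He,Li,Be,C}; column 1 has {C}, so it must be B.
(r5,c2): row 5 has {H,He,Be,C}; column 2 has {H,He,Li}, so it must be B.
(r5,c5): row 5 has {H,He,Be,B,C}; column 5 has {He,Be,C}; the diagonal has {H,He,C}, so it must be Li.
(r6,c1): row 6 has {He,Li,Be,B,C}; column 1 has {B,C}, so it must be H.
(r1,c1): row 1 has {H,He,B,C}; column 1 has {H,B,C}; the diagonal has {H,He,Li,C}, so it must be Be.
(r1,c4): row 1 has {H,He,Be,B,C}; column 4 has {H,He,C}, so it must be Li.
(r3,c1): row 3 has {H,He}; column 1 has {H,Be,B,C}, so it must be Li.
(r3,c5): row 3 has {H,He,Li}; column 5 has {He,Li,Be,C}, so it must be B.
(r4,c1): row 4 has {Li,C}; column 1 has {H,Li,Be,B,C}, so it must be He.
(r4,c2): row 4 has {He,Li,C}; column 2 has {H,He,Li,B}, so it must be Be.
(r4,c4): row 4 has {He,Li,Be,C}; column 4 has {H,He,Li,C}; the diagonal has {H,He,Li,Be,C}, so it must be B.
(r4,c5): row 4 has {He,Li,Be,B,C}; column 5 has {He,Li,Be,B,C}, so it must be H.
(r3,c2): row 3 has {H,He,Li,B}; column 2 has {H,He,Li,Be,B}, so it must be C.
(r3,c4): row 3 has {H,He,Li,B,C}; column 4 has {H,He,Li,B,C}, so it must be Be.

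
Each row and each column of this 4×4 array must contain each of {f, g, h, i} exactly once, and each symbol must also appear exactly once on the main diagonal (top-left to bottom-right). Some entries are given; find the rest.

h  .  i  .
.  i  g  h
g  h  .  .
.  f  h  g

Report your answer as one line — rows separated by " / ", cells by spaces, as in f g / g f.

h g i f / f i g h / g h f i / i f h g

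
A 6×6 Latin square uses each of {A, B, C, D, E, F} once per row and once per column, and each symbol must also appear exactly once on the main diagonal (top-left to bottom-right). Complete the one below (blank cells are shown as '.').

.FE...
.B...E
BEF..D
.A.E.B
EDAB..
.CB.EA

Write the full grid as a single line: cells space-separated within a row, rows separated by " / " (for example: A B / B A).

D F E A B C / A B C F D E / B E F C A D / C A D E F B / E D A B C F / F C B D E A

row 1 has {E,F}; column 6 has {A,B,D,E} — only C is left for (r1,c6).
row 5 has {A,B,D,E}; column 5 has {E}; the diagonal has {A,B,E,F} — only C is left for (r5,c5).
row 5 has {A,B,C,D,E}; column 6 has {A,B,C,D,E} — only F is left for (r5,c6).
row 1 has {C,E,F}; column 1 has {B,E}; the diagonal has {A,B,C,E,F} — only D is left for (r1,c1).
row 1 has {C,D,E,F}; column 4 has {B,E} — only A is left for (r1,c4).
row 1 has {A,C,D,E,F}; column 5 has {C,E} — only B is left for (r1,c5).
row 3 has {B,D,E,F}; column 4 has {A,B,E} — only C is left for (r3,c4).
row 3 has {B,C,D,E,F}; column 5 has {B,C,E} — only A is left for (r3,c5).
row 6 has {A,B,C,E}; column 1 has {B,D,E} — only F is left for (r6,c1).
row 6 has {A,B,C,E,F}; column 4 has {A,B,C,E} — only D is left for (r6,c4).
row 2 has {B,E}; column 4 has {A,B,C,D,E} — only F is left for (r2,c4).
row 2 has {B,E,F}; column 5 has {A,B,C,E} — only D is left for (r2,c5).
row 4 has {A,B,E}; column 1 has {B,D,E,F} — only C is left for (r4,c1).
row 4 has {A,B,C,E}; column 3 has {A,B,E,F} — only D is left for (r4,c3).
row 4 has {A,B,C,D,E}; column 5 has {A,B,C,D,E} — only F is left for (r4,c5).
row 2 has {B,D,E,F}; column 1 has {B,C,D,E,F} — only A is left for (r2,c1).
row 2 has {A,B,D,E,F}; column 3 has {A,B,D,E,F} — only C is left for (r2,c3).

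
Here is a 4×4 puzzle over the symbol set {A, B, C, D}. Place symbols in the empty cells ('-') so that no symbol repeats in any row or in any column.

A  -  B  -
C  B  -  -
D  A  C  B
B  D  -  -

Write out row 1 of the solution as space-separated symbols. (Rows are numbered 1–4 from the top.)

Cell (r1,c2): row 1 has {A,B}; column 2 has {A,B,D} → C.
Cell (r1,c4): row 1 has {A,B,C}; column 4 has {B} → D.

A C B D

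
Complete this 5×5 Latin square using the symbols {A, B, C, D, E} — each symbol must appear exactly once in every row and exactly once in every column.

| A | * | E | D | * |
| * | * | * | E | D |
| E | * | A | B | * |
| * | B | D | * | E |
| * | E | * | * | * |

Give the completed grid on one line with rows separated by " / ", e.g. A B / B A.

A C E D B / B A C E D / E D A B C / C B D A E / D E B C A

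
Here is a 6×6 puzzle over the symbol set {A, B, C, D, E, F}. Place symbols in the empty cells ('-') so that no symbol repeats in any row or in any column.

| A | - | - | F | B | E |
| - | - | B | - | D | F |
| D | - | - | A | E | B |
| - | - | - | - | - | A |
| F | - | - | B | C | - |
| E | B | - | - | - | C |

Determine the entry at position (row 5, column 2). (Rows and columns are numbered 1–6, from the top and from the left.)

E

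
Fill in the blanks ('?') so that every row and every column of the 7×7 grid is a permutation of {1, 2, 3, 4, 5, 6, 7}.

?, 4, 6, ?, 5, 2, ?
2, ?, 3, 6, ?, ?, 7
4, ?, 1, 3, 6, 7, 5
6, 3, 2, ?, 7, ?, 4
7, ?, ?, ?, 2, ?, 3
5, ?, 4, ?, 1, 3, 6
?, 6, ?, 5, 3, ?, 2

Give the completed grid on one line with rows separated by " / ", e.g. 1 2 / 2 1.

3 4 6 7 5 2 1 / 2 5 3 6 4 1 7 / 4 2 1 3 6 7 5 / 6 3 2 1 7 5 4 / 7 1 5 4 2 6 3 / 5 7 4 2 1 3 6 / 1 6 7 5 3 4 2

(r1,c7) = 1
(r2,c5) = 4
(r3,c2) = 2
(r4,c4) = 1
(r4,c6) = 5
(r5,c3) = 5
(r5,c4) = 4
(r6,c2) = 7
(r6,c4) = 2
(r7,c1) = 1
(r7,c3) = 7
(r7,c6) = 4
(r1,c1) = 3
(r1,c4) = 7
(r2,c6) = 1
(r5,c2) = 1
(r5,c6) = 6
(r2,c2) = 5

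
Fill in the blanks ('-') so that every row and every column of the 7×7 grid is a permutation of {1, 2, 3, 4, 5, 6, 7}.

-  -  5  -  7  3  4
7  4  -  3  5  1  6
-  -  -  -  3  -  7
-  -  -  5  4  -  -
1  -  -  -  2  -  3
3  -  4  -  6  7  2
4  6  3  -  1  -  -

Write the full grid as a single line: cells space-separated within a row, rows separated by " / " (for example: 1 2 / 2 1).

6 1 5 2 7 3 4 / 7 4 2 3 5 1 6 / 5 2 1 6 3 4 7 / 2 3 7 5 4 6 1 / 1 7 6 4 2 5 3 / 3 5 4 1 6 7 2 / 4 6 3 7 1 2 5

(r2,c3) = 2
(r4,c7) = 1
(r6,c4) = 1
(r7,c7) = 5
(r6,c2) = 5
(r7,c6) = 2
(r4,c6) = 6
(r5,c2) = 7
(r5,c3) = 6
(r5,c4) = 4
(r5,c6) = 5
(r7,c4) = 7
(r3,c3) = 1
(r3,c6) = 4
(r4,c1) = 2
(r4,c2) = 3
(r4,c3) = 7
(r1,c1) = 6
(r1,c4) = 2
(r3,c1) = 5
(r3,c2) = 2
(r3,c4) = 6
(r1,c2) = 1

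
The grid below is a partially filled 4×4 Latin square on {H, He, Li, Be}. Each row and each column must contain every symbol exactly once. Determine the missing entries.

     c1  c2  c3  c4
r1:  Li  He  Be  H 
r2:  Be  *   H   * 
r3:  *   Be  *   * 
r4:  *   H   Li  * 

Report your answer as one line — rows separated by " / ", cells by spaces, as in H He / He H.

Li He Be H / Be Li H He / H Be He Li / He H Li Be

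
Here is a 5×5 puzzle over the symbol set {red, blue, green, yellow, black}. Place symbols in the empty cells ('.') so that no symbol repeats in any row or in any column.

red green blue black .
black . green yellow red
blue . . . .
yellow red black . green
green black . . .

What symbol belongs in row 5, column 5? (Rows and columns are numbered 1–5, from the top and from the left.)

blue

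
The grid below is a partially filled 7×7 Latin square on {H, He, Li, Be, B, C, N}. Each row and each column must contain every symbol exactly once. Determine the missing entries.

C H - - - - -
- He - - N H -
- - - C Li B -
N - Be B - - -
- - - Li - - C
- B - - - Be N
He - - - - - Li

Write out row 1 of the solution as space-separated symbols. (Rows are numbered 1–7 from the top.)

C H He N B Li Be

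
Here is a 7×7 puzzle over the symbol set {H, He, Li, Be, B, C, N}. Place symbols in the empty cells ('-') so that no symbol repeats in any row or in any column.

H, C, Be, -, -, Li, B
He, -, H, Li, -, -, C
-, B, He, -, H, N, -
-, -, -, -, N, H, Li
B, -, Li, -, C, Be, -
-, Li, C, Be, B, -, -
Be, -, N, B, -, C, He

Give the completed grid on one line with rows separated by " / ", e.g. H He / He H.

row 1 has {H,Li,Be,B,C}; column 5 has {H,B,C,N} — only He is left for (r1,c5).
row 2 has {H,He,Li,C}; column 5 has {H,He,B,C,N} — only Be is left for (r2,c5).
row 2 has {H,He,Li,Be,C}; column 6 has {H,Li,Be,C,N} — only B is left for (r2,c6).
row 3 has {H,He,B,N}; column 4 has {Li,Be,B} — only C is left for (r3,c4).
row 3 has {H,He,B,C,N}; column 7 has {He,Li,B,C} — only Be is left for (r3,c7).
row 4 has {H,Li,N}; column 1 has {H,He,Be,B} — only C is left for (r4,c1).
row 4 has {H,Li,C,N}; column 3 has {H,He,Li,Be,C,N} — only B is left for (r4,c3).
row 4 has {H,Li,B,C,N}; column 4 has {Li,Be,B,C} — only He is left for (r4,c4).
row 6 has {Li,Be,B,C}; column 1 has {H,He,Be,B,C} — only N is left for (r6,c1).
row 6 has {Li,Be,B,C,N}; column 6 has {H,Li,Be,B,C,N} — only He is left for (r6,c6).
row 6 has {He,Li,Be,B,C,N}; column 7 has {He,Li,Be,B,C} — only H is left for (r6,c7).
row 7 has {He,Be,B,C,N}; column 2 has {Li,B,C} — only H is left for (r7,c2).
row 7 has {H,He,Be,B,C,N}; column 5 has {H,He,Be,B,C,N} — only Li is left for (r7,c5).
row 1 has {H,He,Li,Be,B,C}; column 4 has {He,Li,Be,B,C} — only N is left for (r1,c4).
row 2 has {H,He,Li,Be,B,C}; column 2 has {H,Li,B,C} — only N is left for (r2,c2).
row 3 has {H,He,Be,B,C,N}; column 1 has {H,He,Be,B,C,N} — only Li is left for (r3,c1).
row 4 has {H,He,Li,B,C,N}; column 2 has {H,Li,B,C,N} — only Be is left for (r4,c2).
row 5 has {Li,Be,B,C}; column 2 has {H,Li,Be,B,C,N} — only He is left for (r5,c2).
row 5 has {He,Li,Be,B,C}; column 4 has {He,Li,Be,B,C,N} — only H is left for (r5,c4).
row 5 has {H,He,Li,Be,B,C}; column 7 has {H,He,Li,Be,B,C} — only N is left for (r5,c7).

H C Be N He Li B / He N H Li Be B C / Li B He C H N Be / C Be B He N H Li / B He Li H C Be N / N Li C Be B He H / Be H N B Li C He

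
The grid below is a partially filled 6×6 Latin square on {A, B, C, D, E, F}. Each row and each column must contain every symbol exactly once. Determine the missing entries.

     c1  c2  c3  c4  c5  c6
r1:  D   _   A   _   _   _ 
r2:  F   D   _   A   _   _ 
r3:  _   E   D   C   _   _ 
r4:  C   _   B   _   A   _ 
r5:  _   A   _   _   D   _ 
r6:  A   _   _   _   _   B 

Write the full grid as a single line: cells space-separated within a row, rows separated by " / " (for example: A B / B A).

D B A F C E / F D E A B C / B E D C F A / C F B E A D / E A C B D F / A C F D E B

At row 3, column 1: row 3 has {C,D,E}; column 1 has {A,C,D,F}; that leaves B.
At row 3, column 5: row 3 has {B,C,D,E}; column 5 has {A,D}; that leaves F.
At row 3, column 6: row 3 has {B,C,D,E,F}; column 6 has {B}; that leaves A.
At row 4, column 2: row 4 has {A,B,C}; column 2 has {A,D,E}; that leaves F.
At row 5, column 1: row 5 has {A,D}; column 1 has {A,B,C,D,F}; that leaves E.
At row 6, column 2: row 6 has {A,B}; column 2 has {A,D,E,F}; that leaves C.
At row 6, column 5: row 6 has {A,B,C}; column 5 has {A,D,F}; that leaves E.
At row 1, column 2: row 1 has {A,D}; column 2 has {A,C,D,E,F}; that leaves B.
At row 1, column 5: row 1 has {A,B,D}; column 5 has {A,D,E,F}; that leaves C.
At row 2, column 5: row 2 has {A,D,F}; column 5 has {A,C,D,E,F}; that leaves B.
At row 6, column 3: row 6 has {A,B,C,E}; column 3 has {A,B,D}; that leaves F.
At row 6, column 4: row 6 has {A,B,C,E,F}; column 4 has {A,C}; that leaves D.
At row 4, column 4: row 4 has {A,B,C,F}; column 4 has {A,C,D}; that leaves E.
At row 4, column 6: row 4 has {A,B,C,E,F}; column 6 has {A,B}; that leaves D.
At row 5, column 3: row 5 has {A,D,E}; column 3 has {A,B,D,F}; that leaves C.
At row 5, column 6: row 5 has {A,C,D,E}; column 6 has {A,B,D}; that leaves F.
At row 1, column 4: row 1 has {A,B,C,D}; column 4 has {A,C,D,E}; that leaves F.
At row 1, column 6: row 1 has {A,B,C,D,F}; column 6 has {A,B,D,F}; that leaves E.
At row 2, column 3: row 2 has {A,B,D,F}; column 3 has {A,B,C,D,F}; that leaves E.
At row 2, column 6: row 2 has {A,B,D,E,F}; column 6 has {A,B,D,E,F}; that leaves C.
At row 5, column 4: row 5 has {A,C,D,E,F}; column 4 has {A,C,D,E,F}; that leaves B.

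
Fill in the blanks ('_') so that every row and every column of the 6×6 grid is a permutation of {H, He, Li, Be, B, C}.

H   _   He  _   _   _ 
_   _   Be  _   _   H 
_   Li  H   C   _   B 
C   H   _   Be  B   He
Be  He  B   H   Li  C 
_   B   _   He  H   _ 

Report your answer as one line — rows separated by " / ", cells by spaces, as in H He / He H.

(r2,c2) = C
(r2,c5) = He
(r3,c1) = He
(r3,c5) = Be
(r4,c3) = Li
(r6,c1) = Li
(r6,c3) = C
(r6,c6) = Be
(r1,c2) = Be
(r1,c5) = C
(r1,c6) = Li
(r2,c1) = B
(r2,c4) = Li
(r1,c4) = B

H Be He B C Li / B C Be Li He H / He Li H C Be B / C H Li Be B He / Be He B H Li C / Li B C He H Be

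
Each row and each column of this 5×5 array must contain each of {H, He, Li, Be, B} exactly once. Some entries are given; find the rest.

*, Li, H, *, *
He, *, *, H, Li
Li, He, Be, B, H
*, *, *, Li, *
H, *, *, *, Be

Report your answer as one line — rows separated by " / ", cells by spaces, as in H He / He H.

B Li H Be He / He Be B H Li / Li He Be B H / Be H He Li B / H B Li He Be

At row 2, column 3: row 2 has {H,He,Li}; column 3 has {H,Be}; that leaves B.
At row 4, column 3: row 4 has {Li}; column 3 has {H,Be,B}; that leaves He.
At row 4, column 5: row 4 has {He,Li}; column 5 has {H,Li,Be}; that leaves B.
At row 5, column 2: row 5 has {H,Be}; column 2 has {He,Li}; that leaves B.
At row 5, column 3: row 5 has {H,Be,B}; column 3 has {H,He,Be,B}; that leaves Li.
At row 5, column 4: row 5 has {H,Li,Be,B}; column 4 has {H,Li,B}; that leaves He.
At row 1, column 4: row 1 has {H,Li}; column 4 has {H,He,Li,B}; that leaves Be.
At row 1, column 5: row 1 has {H,Li,Be}; column 5 has {H,Li,Be,B}; that leaves He.
At row 2, column 2: row 2 has {H,He,Li,B}; column 2 has {He,Li,B}; that leaves Be.
At row 4, column 1: row 4 has {He,Li,B}; column 1 has {H,He,Li}; that leaves Be.
At row 4, column 2: row 4 has {He,Li,Be,B}; column 2 has {He,Li,Be,B}; that leaves H.
At row 1, column 1: row 1 has {H,He,Li,Be}; column 1 has {H,He,Li,Be}; that leaves B.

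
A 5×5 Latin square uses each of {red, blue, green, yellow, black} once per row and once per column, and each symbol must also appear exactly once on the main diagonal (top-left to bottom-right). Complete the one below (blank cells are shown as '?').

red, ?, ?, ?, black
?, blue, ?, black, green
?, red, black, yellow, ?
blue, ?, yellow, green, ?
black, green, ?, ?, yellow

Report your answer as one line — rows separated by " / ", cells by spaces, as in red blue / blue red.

red yellow green blue black / yellow blue red black green / green red black yellow blue / blue black yellow green red / black green blue red yellow

(r1,c2) = yellow
(r1,c4) = blue
(r2,c1) = yellow
(r2,c3) = red
(r3,c1) = green
(r3,c5) = blue
(r4,c2) = black
(r4,c5) = red
(r5,c3) = blue
(r5,c4) = red
(r1,c3) = green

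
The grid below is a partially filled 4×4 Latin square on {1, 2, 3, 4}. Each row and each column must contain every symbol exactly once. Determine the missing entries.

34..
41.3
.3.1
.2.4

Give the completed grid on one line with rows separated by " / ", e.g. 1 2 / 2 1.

(r1,c4) = 2
(r2,c3) = 2
(r3,c1) = 2
(r3,c3) = 4
(r4,c1) = 1
(r4,c3) = 3
(r1,c3) = 1

3 4 1 2 / 4 1 2 3 / 2 3 4 1 / 1 2 3 4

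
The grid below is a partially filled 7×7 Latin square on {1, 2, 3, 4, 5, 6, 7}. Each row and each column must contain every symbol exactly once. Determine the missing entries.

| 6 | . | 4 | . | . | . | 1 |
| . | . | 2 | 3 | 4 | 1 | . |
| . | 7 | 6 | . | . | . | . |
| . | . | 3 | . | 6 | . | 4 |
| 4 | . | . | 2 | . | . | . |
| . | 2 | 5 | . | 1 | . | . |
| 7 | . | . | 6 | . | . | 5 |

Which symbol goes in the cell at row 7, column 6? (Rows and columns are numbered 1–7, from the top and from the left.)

3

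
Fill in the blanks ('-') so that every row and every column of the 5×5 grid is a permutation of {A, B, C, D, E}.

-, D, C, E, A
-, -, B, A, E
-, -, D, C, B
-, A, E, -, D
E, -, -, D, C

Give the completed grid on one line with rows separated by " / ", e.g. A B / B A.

B D C E A / D C B A E / A E D C B / C A E B D / E B A D C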